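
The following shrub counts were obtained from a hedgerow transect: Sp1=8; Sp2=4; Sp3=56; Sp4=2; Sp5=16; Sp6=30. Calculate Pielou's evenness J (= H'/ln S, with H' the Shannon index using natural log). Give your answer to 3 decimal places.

0.751

Total N = 8+4+56+2+16+30 = 116, so the proportions are 0.06897, 0.03448, 0.48276, 0.01724, 0.13793, 0.25862 (working shown to 5 dp, full precision carried).
H' = −Σ pᵢ ln pᵢ = −((-0.18442) + (-0.11611) + (-0.35156) + (-0.07001) + (-0.27324) + (-0.34976)) = 1.34511.
With S = 6 species, ln S = 1.79176, so J = 1.34511/1.79176 = 0.75072, i.e. 0.751 to 3 decimal places.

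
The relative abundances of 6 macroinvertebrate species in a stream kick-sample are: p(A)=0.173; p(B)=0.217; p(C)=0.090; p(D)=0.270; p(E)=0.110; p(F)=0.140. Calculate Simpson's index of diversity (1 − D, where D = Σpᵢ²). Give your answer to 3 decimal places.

D = 0.173² + 0.217² + 0.09² + 0.27² + 0.11² + 0.14² = 0.02993 + 0.04709 + 0.00810 + 0.07290 + 0.01210 + 0.01960 = 0.18972 (working shown to 5 dp, full precision carried).
So 1 − D = 0.81028, i.e. 0.810 to 3 decimal places.

0.810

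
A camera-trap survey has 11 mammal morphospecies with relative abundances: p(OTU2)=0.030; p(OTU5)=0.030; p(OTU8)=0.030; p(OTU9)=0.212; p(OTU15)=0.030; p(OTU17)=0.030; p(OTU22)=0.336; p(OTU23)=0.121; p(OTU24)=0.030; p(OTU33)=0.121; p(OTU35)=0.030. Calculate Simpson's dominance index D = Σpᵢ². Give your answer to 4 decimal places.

D = 0.03² + 0.03² + 0.03² + 0.212² + 0.03² + 0.03² + 0.336² + 0.121² + 0.03² + 0.121² + 0.03² = 0.000900 + 0.000900 + 0.000900 + 0.044944 + 0.000900 + 0.000900 + 0.112896 + 0.014641 + 0.000900 + 0.014641 + 0.000900 = 0.193422 (working shown to 6 dp, full precision carried).
To 4 decimal places, D = 0.1934.

0.1934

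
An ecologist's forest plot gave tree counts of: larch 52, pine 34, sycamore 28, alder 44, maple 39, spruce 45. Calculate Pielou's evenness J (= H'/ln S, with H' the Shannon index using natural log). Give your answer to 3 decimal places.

Total N = 52+34+28+44+39+45 = 242, so the proportions are 0.21488, 0.1405, 0.1157, 0.18182, 0.16116, 0.18595 (working shown to 5 dp, full precision carried).
H' = −Σ pᵢ ln pᵢ = −((-0.33041) + (-0.27573) + (-0.24954) + (-0.30995) + (-0.29417) + (-0.31282)) = 1.77263.
With S = 6 species, ln S = 1.79176, so J = 1.77263/1.79176 = 0.98933, i.e. 0.989 to 3 decimal places.

0.989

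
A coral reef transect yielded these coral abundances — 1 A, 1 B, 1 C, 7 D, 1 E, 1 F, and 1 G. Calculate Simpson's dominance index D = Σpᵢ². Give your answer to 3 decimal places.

0.325

Total N = 1+1+1+7+1+1+1 = 13, so the proportions are 0.07692, 0.07692, 0.07692, 0.53846, 0.07692, 0.07692, 0.07692 (working shown to 5 dp, full precision carried).
D = 0.07692² + 0.07692² + 0.07692² + 0.53846² + 0.07692² + 0.07692² + 0.07692² = 0.00592 + 0.00592 + 0.00592 + 0.28994 + 0.00592 + 0.00592 + 0.00592 = 0.32544.
To 3 decimal places, D = 0.325.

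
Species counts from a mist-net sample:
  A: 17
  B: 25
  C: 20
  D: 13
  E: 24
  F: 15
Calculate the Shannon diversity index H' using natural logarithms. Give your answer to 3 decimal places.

Total N = 17+25+20+13+24+15 = 114, so the proportions are 0.14912, 0.2193, 0.17544, 0.11404, 0.21053, 0.13158 (working shown to 5 dp, full precision carried).
Each pᵢ ln pᵢ term: 0.14912×(-1.90299)=-0.28378, 0.2193×(-1.51732)=-0.33275, 0.17544×(-1.74047)=-0.30534, 0.11404×(-2.17125)=-0.24760, 0.21053×(-1.55814)=-0.32803, 0.13158×(-2.02815)=-0.26686.
Sum = -1.76436, so H' = 1.764.

1.764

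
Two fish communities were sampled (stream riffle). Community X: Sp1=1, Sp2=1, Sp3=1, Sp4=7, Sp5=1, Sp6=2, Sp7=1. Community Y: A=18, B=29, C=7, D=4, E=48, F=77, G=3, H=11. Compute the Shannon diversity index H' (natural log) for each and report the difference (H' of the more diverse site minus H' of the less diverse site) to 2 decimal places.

0.07

Community X: N=14, proportions 0.07143, 0.07143, 0.07143, 0.5, 0.07143, 0.14286, 0.07143, giving H' = 1.56708 (working shown to 5 dp, full precision carried).
Community Y: N=197, proportions 0.09137, 0.14721, 0.03553, 0.0203, 0.24365, 0.39086, 0.01523, 0.05584, giving H' = 1.63443.
Difference = |1.56708 − 1.63443| = 0.06735, i.e. 0.07 to 2 decimal places.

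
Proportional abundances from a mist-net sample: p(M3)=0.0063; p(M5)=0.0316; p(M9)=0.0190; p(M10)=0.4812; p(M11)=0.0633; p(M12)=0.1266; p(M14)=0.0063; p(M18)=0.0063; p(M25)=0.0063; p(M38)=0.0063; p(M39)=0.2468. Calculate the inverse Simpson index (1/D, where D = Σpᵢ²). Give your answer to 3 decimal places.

3.184

D = 0.0063² + 0.0316² + 0.019² + 0.4812² + 0.0633² + 0.1266² + 0.0063² + 0.0063² + 0.0063² + 0.0063² + 0.2468² = 0.0000397 + 0.0009986 + 0.0003610 + 0.2315534 + 0.0040069 + 0.0160276 + 0.0000397 + 0.0000397 + 0.0000397 + 0.0000397 + 0.0609102 = 0.3140561 (working shown to 7 dp, full precision carried).
So 1/D = 3.18414, i.e. 3.184 to 3 decimal places.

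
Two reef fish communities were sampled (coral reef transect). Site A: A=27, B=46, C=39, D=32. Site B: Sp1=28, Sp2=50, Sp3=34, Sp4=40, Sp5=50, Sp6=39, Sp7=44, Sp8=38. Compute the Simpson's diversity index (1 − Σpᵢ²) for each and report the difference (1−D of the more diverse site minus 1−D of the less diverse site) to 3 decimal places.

Site A: N=144, proportions 0.1875, 0.31944, 0.27083, 0.22222, giving 1−D = 0.74007 (working shown to 5 dp, full precision carried).
Site B: N=323, proportions 0.08669, 0.1548, 0.10526, 0.12384, 0.1548, 0.12074, 0.13622, 0.11765, giving 1−D = 0.87117.
Difference = |0.74007 − 0.87117| = 0.13110, i.e. 0.131 to 3 decimal places.

0.131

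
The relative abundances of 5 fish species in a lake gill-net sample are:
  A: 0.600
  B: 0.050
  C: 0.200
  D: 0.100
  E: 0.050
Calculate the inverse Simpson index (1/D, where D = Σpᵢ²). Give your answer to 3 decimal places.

D = 0.6² + 0.05² + 0.2² + 0.1² + 0.05² = 0.360000 + 0.002500 + 0.040000 + 0.010000 + 0.002500 = 0.415000 (working shown to 6 dp, full precision carried).
So 1/D = 2.40964, i.e. 2.410 to 3 decimal places.

2.410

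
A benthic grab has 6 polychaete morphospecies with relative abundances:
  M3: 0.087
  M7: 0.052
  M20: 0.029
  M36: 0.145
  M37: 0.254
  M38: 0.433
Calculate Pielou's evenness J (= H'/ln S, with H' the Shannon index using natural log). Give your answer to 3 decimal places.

0.814

H' = −Σ pᵢ ln pᵢ = −((-0.21244) + (-0.15374) + (-0.10267) + (-0.28000) + (-0.34809) + (-0.36243)) = 1.45937 (working shown to 5 dp, full precision carried).
With S = 6 species, ln S = 1.79176, so J = 1.45937/1.79176 = 0.81449, i.e. 0.814 to 3 decimal places.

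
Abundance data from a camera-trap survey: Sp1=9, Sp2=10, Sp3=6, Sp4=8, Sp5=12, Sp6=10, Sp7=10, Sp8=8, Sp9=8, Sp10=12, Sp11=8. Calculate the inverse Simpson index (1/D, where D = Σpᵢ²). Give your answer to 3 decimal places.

10.615

Total N = 9+10+6+8+12+10+10+8+8+12+8 = 101, so the proportions are 0.08910891, 0.0990099, 0.05940594, 0.07920792, 0.11881188, 0.0990099, 0.0990099, 0.07920792, 0.07920792, 0.11881188, 0.07920792 (working shown to 8 dp, full precision carried).
D = 0.08910891² + 0.0990099² + 0.05940594² + 0.07920792² + 0.11881188² + 0.0990099² + 0.0990099² + 0.07920792² + 0.07920792² + 0.11881188² + 0.07920792² = 0.00794040 + 0.00980296 + 0.00352907 + 0.00627389 + 0.01411626 + 0.00980296 + 0.00980296 + 0.00627389 + 0.00627389 + 0.01411626 + 0.00627389 = 0.09420645.
So 1/D = 10.61498, i.e. 10.615 to 3 decimal places.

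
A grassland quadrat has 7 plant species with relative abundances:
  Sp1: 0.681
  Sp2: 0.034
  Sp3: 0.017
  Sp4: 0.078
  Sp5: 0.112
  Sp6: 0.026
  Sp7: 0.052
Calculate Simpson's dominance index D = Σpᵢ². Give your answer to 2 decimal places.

D = 0.681² + 0.034² + 0.017² + 0.078² + 0.112² + 0.026² + 0.052² = 0.4638 + 0.0012 + 0.0003 + 0.0061 + 0.0125 + 0.0007 + 0.0027 = 0.4872 (working shown to 4 dp, full precision carried).
To 2 decimal places, D = 0.49.

0.49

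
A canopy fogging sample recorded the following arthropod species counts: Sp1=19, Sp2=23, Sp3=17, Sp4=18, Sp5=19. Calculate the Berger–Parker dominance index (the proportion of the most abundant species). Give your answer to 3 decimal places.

Total N = 19+23+17+18+19 = 96, so the proportions are 0.19792, 0.23958, 0.17708, 0.1875, 0.19792 (working shown to 5 dp, full precision carried).
The largest proportion is 0.23958, i.e. d = 0.240 to 3 decimal places.

0.240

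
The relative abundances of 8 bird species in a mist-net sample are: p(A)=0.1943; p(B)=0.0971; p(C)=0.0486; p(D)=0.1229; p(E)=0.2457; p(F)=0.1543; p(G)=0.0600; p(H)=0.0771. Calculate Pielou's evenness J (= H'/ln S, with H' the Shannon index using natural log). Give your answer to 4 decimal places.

H' = −Σ pᵢ ln pᵢ = −((-0.318332) + (-0.226439) + (-0.146973) + (-0.257646) + (-0.344875) + (-0.288365) + (-0.168805) + (-0.197580)) = 1.949014 (working shown to 6 dp, full precision carried).
With S = 8 species, ln S = 2.079442, so J = 1.949014/2.079442 = 0.937277, i.e. 0.9373 to 4 decimal places.

0.9373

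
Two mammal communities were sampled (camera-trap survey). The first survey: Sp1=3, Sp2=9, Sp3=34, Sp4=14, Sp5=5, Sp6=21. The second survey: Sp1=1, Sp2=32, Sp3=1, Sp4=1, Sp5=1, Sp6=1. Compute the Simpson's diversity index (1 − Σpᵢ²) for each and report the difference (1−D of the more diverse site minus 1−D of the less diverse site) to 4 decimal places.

0.4937

The first survey: N=86, proportions 0.03488372, 0.10465116, 0.39534884, 0.1627907, 0.05813953, 0.24418605, giving 1−D = 0.74202271 (working shown to 8 dp, full precision carried).
The second survey: N=37, proportions 0.02702703, 0.86486486, 0.02702703, 0.02702703, 0.02702703, 0.02702703, giving 1−D = 0.24835646.
Difference = |0.74202271 − 0.24835646| = 0.49366625, i.e. 0.4937 to 4 decimal places.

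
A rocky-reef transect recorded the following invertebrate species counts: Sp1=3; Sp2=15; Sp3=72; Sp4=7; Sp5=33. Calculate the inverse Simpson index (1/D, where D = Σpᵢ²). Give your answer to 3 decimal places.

2.578

Total N = 3+15+72+7+33 = 130, so the proportions are 0.023077, 0.115385, 0.553846, 0.053846, 0.253846 (working shown to 6 dp, full precision carried).
D = 0.023077² + 0.115385² + 0.553846² + 0.053846² + 0.253846² = 0.000533 + 0.013314 + 0.306746 + 0.002899 + 0.064438 = 0.387929.
So 1/D = 2.57779, i.e. 2.578 to 3 decimal places.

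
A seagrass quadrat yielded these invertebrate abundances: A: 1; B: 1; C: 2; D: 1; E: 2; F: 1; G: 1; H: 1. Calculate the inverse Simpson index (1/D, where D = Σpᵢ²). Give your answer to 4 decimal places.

Total N = 1+1+2+1+2+1+1+1 = 10, so the proportions are 0.1, 0.1, 0.2, 0.1, 0.2, 0.1, 0.1, 0.1 (working shown to 8 dp, full precision carried).
D = 0.1² + 0.1² + 0.2² + 0.1² + 0.2² + 0.1² + 0.1² + 0.1² = 0.01000000 + 0.01000000 + 0.04000000 + 0.01000000 + 0.04000000 + 0.01000000 + 0.01000000 + 0.01000000 = 0.14000000.
So 1/D = 7.142857, i.e. 7.1429 to 4 decimal places.

7.1429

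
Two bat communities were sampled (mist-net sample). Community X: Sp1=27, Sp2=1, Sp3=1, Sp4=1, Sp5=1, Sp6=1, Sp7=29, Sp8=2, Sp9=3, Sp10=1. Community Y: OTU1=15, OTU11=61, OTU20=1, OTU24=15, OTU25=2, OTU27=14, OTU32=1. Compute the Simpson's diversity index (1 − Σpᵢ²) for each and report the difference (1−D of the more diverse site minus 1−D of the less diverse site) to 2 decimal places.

Community X: N=67, proportions 0.403, 0.0149, 0.0149, 0.0149, 0.0149, 0.0149, 0.4328, 0.0299, 0.0448, 0.0149, giving 1−D = 0.6460 (working shown to 4 dp, full precision carried).
Community Y: N=109, proportions 0.1376, 0.5596, 0.0092, 0.1376, 0.0183, 0.1284, 0.0092, giving 1−D = 0.6319.
Difference = |0.6460 − 0.6319| = 0.0141, i.e. 0.01 to 2 decimal places.

0.01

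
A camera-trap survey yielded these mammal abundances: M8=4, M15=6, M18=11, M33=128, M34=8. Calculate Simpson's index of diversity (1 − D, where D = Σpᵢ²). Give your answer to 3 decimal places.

Total N = 4+6+11+128+8 = 157, so the proportions are 0.02548, 0.03822, 0.07006, 0.81529, 0.05096 (working shown to 5 dp, full precision carried).
D = 0.02548² + 0.03822² + 0.07006² + 0.81529² + 0.05096² = 0.00065 + 0.00146 + 0.00491 + 0.66469 + 0.00260 = 0.67431.
So 1 − D = 0.32569, i.e. 0.326 to 3 decimal places.

0.326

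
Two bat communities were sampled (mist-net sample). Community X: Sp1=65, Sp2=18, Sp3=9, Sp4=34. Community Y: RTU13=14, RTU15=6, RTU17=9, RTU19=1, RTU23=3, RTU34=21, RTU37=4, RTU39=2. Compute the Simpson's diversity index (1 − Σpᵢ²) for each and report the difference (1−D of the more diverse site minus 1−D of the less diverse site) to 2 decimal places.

Community X: N=126, proportions 0.51587, 0.14286, 0.07143, 0.26984, giving 1−D = 0.63555 (working shown to 5 dp, full precision carried).
Community Y: N=60, proportions 0.23333, 0.1, 0.15, 0.01667, 0.05, 0.35, 0.06667, 0.03333, giving 1−D = 0.78222.
Difference = |0.63555 − 0.78222| = 0.14667, i.e. 0.15 to 2 decimal places.

0.15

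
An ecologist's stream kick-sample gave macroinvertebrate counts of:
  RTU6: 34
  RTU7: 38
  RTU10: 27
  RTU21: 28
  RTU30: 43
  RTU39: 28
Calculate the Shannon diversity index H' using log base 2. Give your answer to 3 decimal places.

Total N = 34+38+27+28+43+28 = 198, so the proportions are 0.17172, 0.19192, 0.13636, 0.14141, 0.21717, 0.14141 (working shown to 5 dp, full precision carried).
Each pᵢ log₂ pᵢ term: 0.17172×(-2.54189)=-0.43649, 0.19192×(-2.38143)=-0.45704, 0.13636×(-2.87447)=-0.39197, 0.14141×(-2.82200)=-0.39907, 0.21717×(-2.20309)=-0.47845, 0.14141×(-2.82200)=-0.39907.
Sum = -2.56209, so H' = 2.562.

2.562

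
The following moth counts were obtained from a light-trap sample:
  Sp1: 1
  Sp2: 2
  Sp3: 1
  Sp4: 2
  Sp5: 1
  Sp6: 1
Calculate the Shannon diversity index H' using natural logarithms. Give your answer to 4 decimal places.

Total N = 1+2+1+2+1+1 = 8, so the proportions are 0.125, 0.25, 0.125, 0.25, 0.125, 0.125 (working shown to 6 dp, full precision carried).
Each pᵢ ln pᵢ term: 0.125×(-2.079442)=-0.259930, 0.25×(-1.386294)=-0.346574, 0.125×(-2.079442)=-0.259930, 0.25×(-1.386294)=-0.346574, 0.125×(-2.079442)=-0.259930, 0.125×(-2.079442)=-0.259930.
Sum = -1.732868, so H' = 1.7329.

1.7329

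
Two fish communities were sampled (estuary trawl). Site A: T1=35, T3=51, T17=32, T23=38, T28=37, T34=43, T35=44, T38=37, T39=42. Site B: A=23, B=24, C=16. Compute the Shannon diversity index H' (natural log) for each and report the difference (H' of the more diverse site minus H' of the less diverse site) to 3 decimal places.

Site A: N=359, proportions 0.097493, 0.142061, 0.089136, 0.10585, 0.103064, 0.119777, 0.122563, 0.103064, 0.116992, giving H' = 2.188286 (working shown to 6 dp, full precision carried).
Site B: N=63, proportions 0.365079, 0.380952, 0.253968, giving H' = 1.083594.
Difference = |2.188286 − 1.083594| = 1.104692, i.e. 1.105 to 3 decimal places.

1.105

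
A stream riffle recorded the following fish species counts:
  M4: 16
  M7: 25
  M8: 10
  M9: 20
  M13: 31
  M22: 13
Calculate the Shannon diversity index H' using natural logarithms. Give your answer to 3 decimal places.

Total N = 16+25+10+20+31+13 = 115, so the proportions are 0.13913, 0.21739, 0.08696, 0.17391, 0.26957, 0.11304 (working shown to 5 dp, full precision carried).
Each pᵢ ln pᵢ term: 0.13913×(-1.97234)=-0.27441, 0.21739×(-1.52606)=-0.33175, 0.08696×(-2.44235)=-0.21238, 0.17391×(-1.74920)=-0.30421, 0.26957×(-1.31094)=-0.35339, 0.11304×(-2.17998)=-0.24643.
Sum = -1.72257, so H' = 1.723.

1.723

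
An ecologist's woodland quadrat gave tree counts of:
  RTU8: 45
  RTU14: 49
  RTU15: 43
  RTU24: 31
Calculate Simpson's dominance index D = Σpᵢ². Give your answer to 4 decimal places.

Total N = 45+49+43+31 = 168, so the proportions are 0.267857, 0.291667, 0.255952, 0.184524 (working shown to 6 dp, full precision carried).
D = 0.267857² + 0.291667² + 0.255952² + 0.184524² = 0.071747 + 0.085069 + 0.065512 + 0.034049 = 0.256378.
To 4 decimal places, D = 0.2564.

0.2564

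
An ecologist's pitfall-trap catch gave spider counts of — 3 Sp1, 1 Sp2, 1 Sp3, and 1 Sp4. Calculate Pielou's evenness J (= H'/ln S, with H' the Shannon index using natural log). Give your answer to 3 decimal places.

0.896

Total N = 3+1+1+1 = 6, so the proportions are 0.5, 0.16667, 0.16667, 0.16667 (working shown to 5 dp, full precision carried).
H' = −Σ pᵢ ln pᵢ = −((-0.34657) + (-0.29863) + (-0.29863) + (-0.29863)) = 1.24245.
With S = 4 species, ln S = 1.38629, so J = 1.24245/1.38629 = 0.89624, i.e. 0.896 to 3 decimal places.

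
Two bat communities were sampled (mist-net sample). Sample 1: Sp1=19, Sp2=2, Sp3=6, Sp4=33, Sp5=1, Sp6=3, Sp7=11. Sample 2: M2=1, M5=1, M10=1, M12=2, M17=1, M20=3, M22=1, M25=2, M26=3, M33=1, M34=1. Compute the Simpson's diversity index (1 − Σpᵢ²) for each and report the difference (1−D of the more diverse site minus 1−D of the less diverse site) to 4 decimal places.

0.1740

Sample 1: N=75, proportions 0.253333, 0.026667, 0.08, 0.44, 0.013333, 0.04, 0.146667, giving 1−D = 0.711822 (working shown to 6 dp, full precision carried).
Sample 2: N=17, proportions 0.058824, 0.058824, 0.058824, 0.117647, 0.058824, 0.176471, 0.058824, 0.117647, 0.176471, 0.058824, 0.058824, giving 1−D = 0.885813.
Difference = |0.711822 − 0.885813| = 0.173991, i.e. 0.1740 to 4 decimal places.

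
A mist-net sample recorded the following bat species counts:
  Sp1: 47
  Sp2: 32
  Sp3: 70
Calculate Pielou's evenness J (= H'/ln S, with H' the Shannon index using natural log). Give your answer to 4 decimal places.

0.9550

Total N = 47+32+70 = 149, so the proportions are 0.315436, 0.214765, 0.469799 (working shown to 6 dp, full precision carried).
H' = −Σ pᵢ ln pᵢ = −((-0.363950) + (-0.330354) + (-0.354910)) = 1.049214.
With S = 3 species, ln S = 1.098612, so J = 1.049214/1.098612 = 0.955035, i.e. 0.9550 to 4 decimal places.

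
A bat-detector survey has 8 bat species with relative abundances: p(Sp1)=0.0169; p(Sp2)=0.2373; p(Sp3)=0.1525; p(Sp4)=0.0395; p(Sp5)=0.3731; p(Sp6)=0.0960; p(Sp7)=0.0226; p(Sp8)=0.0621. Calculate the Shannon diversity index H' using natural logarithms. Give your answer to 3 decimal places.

Each pᵢ ln pᵢ term (working shown to 5 dp, full precision carried): 0.0169×(-4.08044)=-0.06896, 0.2373×(-1.43843)=-0.34134, 0.1525×(-1.88059)=-0.28679, 0.0395×(-3.23145)=-0.12764, 0.3731×(-0.98591)=-0.36784, 0.096×(-2.34341)=-0.22497, 0.0226×(-3.78981)=-0.08565, 0.0621×(-2.77901)=-0.17258.
Sum = -1.67577, so H' = 1.676.

1.676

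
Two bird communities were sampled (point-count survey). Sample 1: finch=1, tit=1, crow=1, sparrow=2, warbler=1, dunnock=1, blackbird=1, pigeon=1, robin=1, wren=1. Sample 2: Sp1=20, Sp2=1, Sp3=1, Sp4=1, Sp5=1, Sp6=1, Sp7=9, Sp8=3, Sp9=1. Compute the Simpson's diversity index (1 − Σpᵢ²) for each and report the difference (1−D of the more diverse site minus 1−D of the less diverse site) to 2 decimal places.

0.24

Sample 1: N=11, proportions 0.0909, 0.0909, 0.0909, 0.1818, 0.0909, 0.0909, 0.0909, 0.0909, 0.0909, 0.0909, giving 1−D = 0.8926 (working shown to 4 dp, full precision carried).
Sample 2: N=38, proportions 0.5263, 0.0263, 0.0263, 0.0263, 0.0263, 0.0263, 0.2368, 0.0789, 0.0263, giving 1−D = 0.6565.
Difference = |0.8926 − 0.6565| = 0.2361, i.e. 0.24 to 2 decimal places.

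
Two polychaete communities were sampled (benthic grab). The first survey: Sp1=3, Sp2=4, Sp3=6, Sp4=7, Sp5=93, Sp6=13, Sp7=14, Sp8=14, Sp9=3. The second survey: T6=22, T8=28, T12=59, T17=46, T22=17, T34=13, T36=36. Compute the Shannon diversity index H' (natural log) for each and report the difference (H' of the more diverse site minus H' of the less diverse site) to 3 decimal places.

The first survey: N=157, proportions 0.019108, 0.025478, 0.038217, 0.044586, 0.592357, 0.082803, 0.089172, 0.089172, 0.019108, giving H' = 1.455746 (working shown to 6 dp, full precision carried).
The second survey: N=221, proportions 0.099548, 0.126697, 0.266968, 0.208145, 0.076923, 0.058824, 0.162896, giving H' = 1.830233.
Difference = |1.455746 − 1.830233| = 0.374487, i.e. 0.374 to 3 decimal places.

0.374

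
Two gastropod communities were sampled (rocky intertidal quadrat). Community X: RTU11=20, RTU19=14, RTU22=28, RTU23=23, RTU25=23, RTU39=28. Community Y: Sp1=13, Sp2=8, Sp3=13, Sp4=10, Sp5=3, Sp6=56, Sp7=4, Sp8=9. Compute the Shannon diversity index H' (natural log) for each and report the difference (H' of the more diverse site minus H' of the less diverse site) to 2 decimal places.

Community X: N=136, proportions 0.1471, 0.1029, 0.2059, 0.1691, 0.1691, 0.2059, giving H' = 1.7678 (working shown to 4 dp, full precision carried).
Community Y: N=116, proportions 0.1121, 0.069, 0.1121, 0.0862, 0.0259, 0.4828, 0.0345, 0.0776, giving H' = 1.6468.
Difference = |1.7678 − 1.6468| = 0.1210, i.e. 0.12 to 2 decimal places.

0.12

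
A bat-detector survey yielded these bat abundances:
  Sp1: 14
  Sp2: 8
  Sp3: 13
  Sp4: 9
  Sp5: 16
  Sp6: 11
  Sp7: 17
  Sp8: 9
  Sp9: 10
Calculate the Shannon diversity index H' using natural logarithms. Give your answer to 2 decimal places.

Total N = 14+8+13+9+16+11+17+9+10 = 107, so the proportions are 0.1308, 0.0748, 0.1215, 0.0841, 0.1495, 0.1028, 0.1589, 0.0841, 0.0935 (working shown to 4 dp, full precision carried).
Each pᵢ ln pᵢ term: 0.1308×(-2.0338)=-0.2661, 0.0748×(-2.5934)=-0.1939, 0.1215×(-2.1079)=-0.2561, 0.0841×(-2.4756)=-0.2082, 0.1495×(-1.9002)=-0.2841, 0.1028×(-2.2749)=-0.2339, 0.1589×(-1.8396)=-0.2923, 0.0841×(-2.4756)=-0.2082, 0.0935×(-2.3702)=-0.2215.
Sum = -2.1644, so H' = 2.16.

2.16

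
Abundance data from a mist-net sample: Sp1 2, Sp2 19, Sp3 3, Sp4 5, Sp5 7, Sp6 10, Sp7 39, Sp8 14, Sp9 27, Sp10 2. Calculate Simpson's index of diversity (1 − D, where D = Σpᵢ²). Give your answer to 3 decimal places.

Total N = 2+19+3+5+7+10+39+14+27+2 = 128, so the proportions are 0.01562, 0.14844, 0.02344, 0.03906, 0.05469, 0.07812, 0.30469, 0.10938, 0.21094, 0.01562 (working shown to 5 dp, full precision carried).
D = 0.01562² + 0.14844² + 0.02344² + 0.03906² + 0.05469² + 0.07812² + 0.30469² + 0.10938² + 0.21094² + 0.01562² = 0.00024 + 0.02203 + 0.00055 + 0.00153 + 0.00299 + 0.00610 + 0.09283 + 0.01196 + 0.04449 + 0.00024 = 0.18298.
So 1 − D = 0.81702, i.e. 0.817 to 3 decimal places.

0.817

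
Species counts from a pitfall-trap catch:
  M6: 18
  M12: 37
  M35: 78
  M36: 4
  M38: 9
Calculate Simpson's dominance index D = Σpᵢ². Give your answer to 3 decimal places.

0.369

Total N = 18+37+78+4+9 = 146, so the proportions are 0.12329, 0.25342, 0.53425, 0.0274, 0.06164 (working shown to 5 dp, full precision carried).
D = 0.12329² + 0.25342² + 0.53425² + 0.0274² + 0.06164² = 0.01520 + 0.06422 + 0.28542 + 0.00075 + 0.00380 = 0.36939.
To 3 decimal places, D = 0.369.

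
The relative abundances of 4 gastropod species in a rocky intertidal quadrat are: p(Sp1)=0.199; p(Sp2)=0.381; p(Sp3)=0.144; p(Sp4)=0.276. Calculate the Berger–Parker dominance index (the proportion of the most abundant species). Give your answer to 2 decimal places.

The largest proportion is 0.381, i.e. d = 0.38 to 2 decimal places.

0.38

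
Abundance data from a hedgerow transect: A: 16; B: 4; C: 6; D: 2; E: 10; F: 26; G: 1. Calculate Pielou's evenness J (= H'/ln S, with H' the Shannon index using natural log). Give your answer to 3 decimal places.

Total N = 16+4+6+2+10+26+1 = 65, so the proportions are 0.24615, 0.06154, 0.09231, 0.03077, 0.15385, 0.4, 0.01538 (working shown to 5 dp, full precision carried).
H' = −Σ pᵢ ln pᵢ = −((-0.34506) + (-0.17157) + (-0.21993) + (-0.10712) + (-0.28797) + (-0.36652) + (-0.06422)) = 1.56239.
With S = 7 species, ln S = 1.94591, so J = 1.56239/1.94591 = 0.80291, i.e. 0.803 to 3 decimal places.

0.803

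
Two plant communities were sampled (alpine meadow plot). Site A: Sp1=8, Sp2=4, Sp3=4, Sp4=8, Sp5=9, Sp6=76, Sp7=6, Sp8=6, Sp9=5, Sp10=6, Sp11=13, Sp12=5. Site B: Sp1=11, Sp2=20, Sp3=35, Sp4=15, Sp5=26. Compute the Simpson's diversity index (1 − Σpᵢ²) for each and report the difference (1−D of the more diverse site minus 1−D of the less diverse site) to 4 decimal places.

Site A: N=150, proportions 0.0533333333, 0.0266666667, 0.0266666667, 0.0533333333, 0.06, 0.5066666667, 0.04, 0.04, 0.0333333333, 0.04, 0.0866666667, 0.0333333333, giving 1−D = 0.7180444444 (working shown to 10 dp, full precision carried).
Site B: N=107, proportions 0.1028037383, 0.1869158879, 0.3271028037, 0.1401869159, 0.2429906542, giving 1−D = 0.7688007686.
Difference = |0.7180444444 − 0.7688007686| = 0.0507563242, i.e. 0.0508 to 4 decimal places.

0.0508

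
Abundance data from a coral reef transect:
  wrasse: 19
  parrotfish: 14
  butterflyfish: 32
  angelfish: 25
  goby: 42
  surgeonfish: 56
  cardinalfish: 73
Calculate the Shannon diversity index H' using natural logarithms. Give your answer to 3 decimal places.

1.810

Total N = 19+14+32+25+42+56+73 = 261, so the proportions are 0.0728, 0.05364, 0.12261, 0.09579, 0.16092, 0.21456, 0.27969 (working shown to 5 dp, full precision carried).
Each pᵢ ln pᵢ term: 0.0728×(-2.62008)=-0.19073, 0.05364×(-2.92546)=-0.15692, 0.12261×(-2.09878)=-0.25732, 0.09579×(-2.34564)=-0.22468, 0.16092×(-1.82685)=-0.29398, 0.21456×(-1.53917)=-0.33024, 0.27969×(-1.27406)=-0.35635.
Sum = -1.81022, so H' = 1.810.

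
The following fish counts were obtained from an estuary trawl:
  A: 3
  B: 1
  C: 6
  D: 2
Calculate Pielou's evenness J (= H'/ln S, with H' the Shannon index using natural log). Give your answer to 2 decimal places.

Total N = 3+1+6+2 = 12, so the proportions are 0.25, 0.0833, 0.5, 0.1667 (working shown to 4 dp, full precision carried).
H' = −Σ pᵢ ln pᵢ = −((-0.3466) + (-0.2071) + (-0.3466) + (-0.2986)) = 1.1988.
With S = 4 species, ln S = 1.3863, so J = 1.1988/1.3863 = 0.8648, i.e. 0.86 to 2 decimal places.

0.86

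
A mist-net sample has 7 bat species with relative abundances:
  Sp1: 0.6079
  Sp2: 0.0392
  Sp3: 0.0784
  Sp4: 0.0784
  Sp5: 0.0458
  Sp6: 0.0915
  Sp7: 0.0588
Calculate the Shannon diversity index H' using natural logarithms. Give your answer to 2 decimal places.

Each pᵢ ln pᵢ term (working shown to 4 dp, full precision carried): 0.6079×(-0.4977)=-0.3026, 0.0392×(-3.2391)=-0.1270, 0.0784×(-2.5459)=-0.1996, 0.0784×(-2.5459)=-0.1996, 0.0458×(-3.0835)=-0.1412, 0.0915×(-2.3914)=-0.2188, 0.0588×(-2.8336)=-0.1666.
Sum = -1.3554, so H' = 1.36.

1.36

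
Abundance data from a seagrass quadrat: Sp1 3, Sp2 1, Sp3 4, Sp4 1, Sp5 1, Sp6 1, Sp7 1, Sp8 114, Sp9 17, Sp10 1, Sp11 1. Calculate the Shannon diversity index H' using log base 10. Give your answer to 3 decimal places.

Total N = 3+1+4+1+1+1+1+114+17+1+1 = 145, so the proportions are 0.02069, 0.006897, 0.027586, 0.006897, 0.006897, 0.006897, 0.006897, 0.786207, 0.117241, 0.006897, 0.006897 (working shown to 6 dp, full precision carried).
Each pᵢ log₁₀ pᵢ term: 0.02069×(-1.684247)=-0.034846, 0.006897×(-2.161368)=-0.014906, 0.027586×(-1.559308)=-0.043015, 0.006897×(-2.161368)=-0.014906, 0.006897×(-2.161368)=-0.014906, 0.006897×(-2.161368)=-0.014906, 0.006897×(-2.161368)=-0.014906, 0.786207×(-0.104463)=-0.082130, 0.117241×(-0.930919)=-0.109142, 0.006897×(-2.161368)=-0.014906, 0.006897×(-2.161368)=-0.014906.
Sum = -0.373476, so H' = 0.373.

0.373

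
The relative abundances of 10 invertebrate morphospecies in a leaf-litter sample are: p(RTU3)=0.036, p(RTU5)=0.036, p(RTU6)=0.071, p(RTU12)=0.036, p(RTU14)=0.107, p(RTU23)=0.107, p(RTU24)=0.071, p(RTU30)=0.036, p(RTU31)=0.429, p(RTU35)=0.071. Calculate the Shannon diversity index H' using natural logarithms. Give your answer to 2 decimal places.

Each pᵢ ln pᵢ term (working shown to 4 dp, full precision carried): 0.036×(-3.3242)=-0.1197, 0.036×(-3.3242)=-0.1197, 0.071×(-2.6451)=-0.1878, 0.036×(-3.3242)=-0.1197, 0.107×(-2.2349)=-0.2391, 0.107×(-2.2349)=-0.2391, 0.071×(-2.6451)=-0.1878, 0.036×(-3.3242)=-0.1197, 0.429×(-0.8463)=-0.3631, 0.071×(-2.6451)=-0.1878.
Sum = -1.8834, so H' = 1.88.

1.88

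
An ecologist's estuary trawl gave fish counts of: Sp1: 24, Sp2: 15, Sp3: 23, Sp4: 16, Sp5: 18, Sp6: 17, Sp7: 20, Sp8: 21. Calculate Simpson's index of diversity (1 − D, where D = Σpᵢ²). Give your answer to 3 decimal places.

0.872

Total N = 24+15+23+16+18+17+20+21 = 154, so the proportions are 0.15584, 0.0974, 0.14935, 0.1039, 0.11688, 0.11039, 0.12987, 0.13636 (working shown to 5 dp, full precision carried).
D = 0.15584² + 0.0974² + 0.14935² + 0.1039² + 0.11688² + 0.11039² + 0.12987² + 0.13636² = 0.02429 + 0.00949 + 0.02231 + 0.01079 + 0.01366 + 0.01219 + 0.01687 + 0.01860 = 0.12818.
So 1 − D = 0.87182, i.e. 0.872 to 3 decimal places.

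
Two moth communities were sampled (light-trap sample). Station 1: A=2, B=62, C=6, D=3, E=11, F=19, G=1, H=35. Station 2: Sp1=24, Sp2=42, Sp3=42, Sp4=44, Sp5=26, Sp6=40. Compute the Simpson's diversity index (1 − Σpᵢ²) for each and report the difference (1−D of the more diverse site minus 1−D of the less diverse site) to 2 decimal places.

Station 1: N=139, proportions 0.0144, 0.446, 0.0432, 0.0216, 0.0791, 0.1367, 0.0072, 0.2518, giving 1−D = 0.7101 (working shown to 4 dp, full precision carried).
Station 2: N=218, proportions 0.1101, 0.1927, 0.1927, 0.2018, 0.1193, 0.1835, giving 1−D = 0.8250.
Difference = |0.7101 − 0.8250| = 0.1149, i.e. 0.11 to 2 decimal places.

0.11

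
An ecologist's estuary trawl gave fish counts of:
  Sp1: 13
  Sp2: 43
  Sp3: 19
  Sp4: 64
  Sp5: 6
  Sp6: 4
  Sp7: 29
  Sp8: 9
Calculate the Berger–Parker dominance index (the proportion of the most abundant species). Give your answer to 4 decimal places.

Total N = 13+43+19+64+6+4+29+9 = 187, so the proportions are 0.069519, 0.229947, 0.101604, 0.342246, 0.032086, 0.02139, 0.15508, 0.048128 (working shown to 6 dp, full precision carried).
The largest proportion is 0.342246, i.e. d = 0.3422 to 4 decimal places.

0.3422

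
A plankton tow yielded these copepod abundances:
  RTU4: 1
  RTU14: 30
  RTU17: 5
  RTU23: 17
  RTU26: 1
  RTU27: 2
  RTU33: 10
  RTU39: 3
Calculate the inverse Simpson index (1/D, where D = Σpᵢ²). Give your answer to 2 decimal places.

Total N = 1+30+5+17+1+2+10+3 = 69, so the proportions are 0.014493, 0.434783, 0.072464, 0.246377, 0.014493, 0.028986, 0.144928, 0.043478 (working shown to 6 dp, full precision carried).
D = 0.014493² + 0.434783² + 0.072464² + 0.246377² + 0.014493² + 0.028986² + 0.144928² + 0.043478² = 0.000210 + 0.189036 + 0.005251 + 0.060702 + 0.000210 + 0.000840 + 0.021004 + 0.001890 = 0.279143.
So 1/D = 3.5824, i.e. 3.58 to 2 decimal places.

3.58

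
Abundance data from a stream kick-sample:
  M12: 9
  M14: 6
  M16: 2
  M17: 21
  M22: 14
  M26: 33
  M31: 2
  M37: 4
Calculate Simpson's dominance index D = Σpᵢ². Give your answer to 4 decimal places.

0.2255

Total N = 9+6+2+21+14+33+2+4 = 91, so the proportions are 0.098901, 0.065934, 0.021978, 0.230769, 0.153846, 0.362637, 0.021978, 0.043956 (working shown to 6 dp, full precision carried).
D = 0.098901² + 0.065934² + 0.021978² + 0.230769² + 0.153846² + 0.362637² + 0.021978² + 0.043956² = 0.009781 + 0.004347 + 0.000483 + 0.053254 + 0.023669 + 0.131506 + 0.000483 + 0.001932 = 0.225456.
To 4 decimal places, D = 0.2255.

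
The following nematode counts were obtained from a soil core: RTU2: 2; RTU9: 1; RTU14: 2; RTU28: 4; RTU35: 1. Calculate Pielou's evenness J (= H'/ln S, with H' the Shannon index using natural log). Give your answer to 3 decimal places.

Total N = 2+1+2+4+1 = 10, so the proportions are 0.2, 0.1, 0.2, 0.4, 0.1 (working shown to 5 dp, full precision carried).
H' = −Σ pᵢ ln pᵢ = −((-0.32189) + (-0.23026) + (-0.32189) + (-0.36652) + (-0.23026)) = 1.47081.
With S = 5 species, ln S = 1.60944, so J = 1.47081/1.60944 = 0.91386, i.e. 0.914 to 3 decimal places.

0.914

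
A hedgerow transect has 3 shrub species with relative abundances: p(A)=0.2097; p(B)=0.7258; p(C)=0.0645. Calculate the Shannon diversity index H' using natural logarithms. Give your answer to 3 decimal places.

Each pᵢ ln pᵢ term (working shown to 5 dp, full precision carried): 0.2097×(-1.56208)=-0.32757, 0.7258×(-0.32048)=-0.23260, 0.0645×(-2.74109)=-0.17680.
Sum = -0.73697, so H' = 0.737.

0.737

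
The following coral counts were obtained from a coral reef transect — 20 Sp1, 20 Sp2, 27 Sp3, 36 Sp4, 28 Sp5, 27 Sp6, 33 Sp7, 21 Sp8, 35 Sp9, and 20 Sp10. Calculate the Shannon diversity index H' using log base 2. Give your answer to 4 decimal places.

Total N = 20+20+27+36+28+27+33+21+35+20 = 267, so the proportions are 0.074906, 0.074906, 0.101124, 0.134831, 0.104869, 0.101124, 0.123596, 0.078652, 0.131086, 0.074906 (working shown to 6 dp, full precision carried).
Each pᵢ log₂ pᵢ term: 0.074906×(-3.738768)=-0.280058, 0.074906×(-3.738768)=-0.280058, 0.101124×(-3.305808)=-0.334295, 0.134831×(-2.890771)=-0.389767, 0.104869×(-3.253341)=-0.341174, 0.101124×(-3.305808)=-0.334295, 0.123596×(-3.016302)=-0.372801, 0.078652×(-3.668379)=-0.288524, 0.131086×(-2.931413)=-0.384268, 0.074906×(-3.738768)=-0.280058.
Sum = -3.285297, so H' = 3.2853.

3.2853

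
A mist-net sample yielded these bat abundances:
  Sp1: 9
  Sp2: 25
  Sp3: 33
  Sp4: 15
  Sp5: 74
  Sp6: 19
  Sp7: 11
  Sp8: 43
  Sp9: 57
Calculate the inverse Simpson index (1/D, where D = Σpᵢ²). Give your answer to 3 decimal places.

6.255

Total N = 9+25+33+15+74+19+11+43+57 = 286, so the proportions are 0.0314685, 0.0874126, 0.1153846, 0.0524476, 0.2587413, 0.0664336, 0.0384615, 0.1503497, 0.1993007 (working shown to 7 dp, full precision carried).
D = 0.0314685² + 0.0874126² + 0.1153846² + 0.0524476² + 0.2587413² + 0.0664336² + 0.0384615² + 0.1503497² + 0.1993007² = 0.0009903 + 0.0076410 + 0.0133136 + 0.0027507 + 0.0669470 + 0.0044134 + 0.0014793 + 0.0226050 + 0.0397208 = 0.1598611.
So 1/D = 6.25543, i.e. 6.255 to 3 decimal places.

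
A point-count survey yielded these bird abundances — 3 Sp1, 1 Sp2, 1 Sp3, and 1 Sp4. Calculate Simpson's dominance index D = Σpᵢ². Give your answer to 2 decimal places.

0.33

Total N = 3+1+1+1 = 6, so the proportions are 0.5, 0.1667, 0.1667, 0.1667 (working shown to 4 dp, full precision carried).
D = 0.5² + 0.1667² + 0.1667² + 0.1667² = 0.2500 + 0.0278 + 0.0278 + 0.0278 = 0.3333.
To 2 decimal places, D = 0.33.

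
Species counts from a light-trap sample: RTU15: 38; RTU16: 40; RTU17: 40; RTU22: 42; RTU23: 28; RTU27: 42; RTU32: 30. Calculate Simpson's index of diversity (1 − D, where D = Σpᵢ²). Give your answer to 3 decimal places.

0.854

Total N = 38+40+40+42+28+42+30 = 260, so the proportions are 0.14615, 0.15385, 0.15385, 0.16154, 0.10769, 0.16154, 0.11538 (working shown to 5 dp, full precision carried).
D = 0.14615² + 0.15385² + 0.15385² + 0.16154² + 0.10769² + 0.16154² + 0.11538² = 0.02136 + 0.02367 + 0.02367 + 0.02609 + 0.01160 + 0.02609 + 0.01331 = 0.14580.
So 1 − D = 0.85420, i.e. 0.854 to 3 decimal places.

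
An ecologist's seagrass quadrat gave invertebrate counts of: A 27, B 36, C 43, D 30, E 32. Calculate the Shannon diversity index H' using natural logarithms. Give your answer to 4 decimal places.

1.5962

Total N = 27+36+43+30+32 = 168, so the proportions are 0.160714, 0.214286, 0.255952, 0.178571, 0.190476 (working shown to 6 dp, full precision carried).
Each pᵢ ln pᵢ term: 0.160714×(-1.828127)=-0.293806, 0.214286×(-1.540445)=-0.330095, 0.255952×(-1.362764)=-0.348803, 0.178571×(-1.722767)=-0.307637, 0.190476×(-1.658228)=-0.315853.
Sum = -1.596194, so H' = 1.5962.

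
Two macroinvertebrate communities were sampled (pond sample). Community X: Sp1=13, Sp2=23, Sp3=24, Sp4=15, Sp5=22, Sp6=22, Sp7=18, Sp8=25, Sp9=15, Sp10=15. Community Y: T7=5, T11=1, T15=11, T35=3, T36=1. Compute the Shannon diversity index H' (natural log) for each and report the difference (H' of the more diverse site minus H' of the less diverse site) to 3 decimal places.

Community X: N=192, proportions 0.067708, 0.119792, 0.125, 0.078125, 0.114583, 0.114583, 0.09375, 0.130208, 0.078125, 0.078125, giving H' = 2.277804 (working shown to 6 dp, full precision carried).
Community Y: N=21, proportions 0.238095, 0.047619, 0.52381, 0.142857, 0.047619, giving H' = 1.248338.
Difference = |2.277804 − 1.248338| = 1.029466, i.e. 1.029 to 3 decimal places.

1.029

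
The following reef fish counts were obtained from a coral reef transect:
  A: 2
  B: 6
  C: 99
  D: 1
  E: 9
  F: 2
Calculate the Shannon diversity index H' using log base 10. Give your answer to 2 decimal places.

0.29

Total N = 2+6+99+1+9+2 = 119, so the proportions are 0.0168, 0.0504, 0.8319, 0.0084, 0.0756, 0.0168 (working shown to 4 dp, full precision carried).
Each pᵢ log₁₀ pᵢ term: 0.0168×(-1.7745)=-0.0298, 0.0504×(-1.2974)=-0.0654, 0.8319×(-0.0799)=-0.0665, 0.0084×(-2.0755)=-0.0174, 0.0756×(-1.1213)=-0.0848, 0.0168×(-1.7745)=-0.0298.
Sum = -0.2938, so H' = 0.29.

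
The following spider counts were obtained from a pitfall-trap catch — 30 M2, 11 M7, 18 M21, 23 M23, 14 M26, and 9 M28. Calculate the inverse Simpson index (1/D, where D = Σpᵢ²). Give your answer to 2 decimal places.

5.13

Total N = 30+11+18+23+14+9 = 105, so the proportions are 0.285714, 0.104762, 0.171429, 0.219048, 0.133333, 0.085714 (working shown to 6 dp, full precision carried).
D = 0.285714² + 0.104762² + 0.171429² + 0.219048² + 0.133333² + 0.085714² = 0.081633 + 0.010975 + 0.029388 + 0.047982 + 0.017778 + 0.007347 = 0.195102.
So 1/D = 5.1255, i.e. 5.13 to 2 decimal places.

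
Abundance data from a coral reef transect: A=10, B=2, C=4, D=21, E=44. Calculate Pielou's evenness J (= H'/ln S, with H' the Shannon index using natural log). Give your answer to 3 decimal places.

Total N = 10+2+4+21+44 = 81, so the proportions are 0.12346, 0.02469, 0.04938, 0.25926, 0.54321 (working shown to 5 dp, full precision carried).
H' = −Σ pᵢ ln pᵢ = −((-0.25825) + (-0.09139) + (-0.14855) + (-0.34998) + (-0.33150)) = 1.17968.
With S = 5 species, ln S = 1.60944, so J = 1.17968/1.60944 = 0.73297, i.e. 0.733 to 3 decimal places.

0.733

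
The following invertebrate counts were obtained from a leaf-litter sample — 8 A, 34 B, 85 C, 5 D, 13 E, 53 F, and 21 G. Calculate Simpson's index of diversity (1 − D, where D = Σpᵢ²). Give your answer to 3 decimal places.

0.752

Total N = 8+34+85+5+13+53+21 = 219, so the proportions are 0.03653, 0.15525, 0.38813, 0.02283, 0.05936, 0.24201, 0.09589 (working shown to 5 dp, full precision carried).
D = 0.03653² + 0.15525² + 0.38813² + 0.02283² + 0.05936² + 0.24201² + 0.09589² = 0.00133 + 0.02410 + 0.15064 + 0.00052 + 0.00352 + 0.05857 + 0.00919 = 0.24789.
So 1 − D = 0.75211, i.e. 0.752 to 3 decimal places.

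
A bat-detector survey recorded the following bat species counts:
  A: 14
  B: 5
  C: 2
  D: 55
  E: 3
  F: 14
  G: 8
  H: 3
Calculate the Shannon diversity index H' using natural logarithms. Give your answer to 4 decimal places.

1.5006

Total N = 14+5+2+55+3+14+8+3 = 104, so the proportions are 0.134615, 0.048077, 0.019231, 0.528846, 0.028846, 0.134615, 0.076923, 0.028846 (working shown to 6 dp, full precision carried).
Each pᵢ ln pᵢ term: 0.134615×(-2.005334)=-0.269949, 0.048077×(-3.034953)=-0.145911, 0.019231×(-3.951244)=-0.075985, 0.528846×(-0.637058)=-0.336906, 0.028846×(-3.545779)=-0.102282, 0.134615×(-2.005334)=-0.269949, 0.076923×(-2.564949)=-0.197304, 0.028846×(-3.545779)=-0.102282.
Sum = -1.500568, so H' = 1.5006.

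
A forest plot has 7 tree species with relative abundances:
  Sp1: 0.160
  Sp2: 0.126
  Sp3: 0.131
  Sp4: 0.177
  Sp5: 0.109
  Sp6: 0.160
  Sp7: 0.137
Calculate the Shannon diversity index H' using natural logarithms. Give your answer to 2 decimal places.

1.93

Each pᵢ ln pᵢ term (working shown to 4 dp, full precision carried): 0.16×(-1.8326)=-0.2932, 0.126×(-2.0715)=-0.2610, 0.131×(-2.0326)=-0.2663, 0.177×(-1.7316)=-0.3065, 0.109×(-2.2164)=-0.2416, 0.16×(-1.8326)=-0.2932, 0.137×(-1.9878)=-0.2723.
Sum = -1.9341, so H' = 1.93.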